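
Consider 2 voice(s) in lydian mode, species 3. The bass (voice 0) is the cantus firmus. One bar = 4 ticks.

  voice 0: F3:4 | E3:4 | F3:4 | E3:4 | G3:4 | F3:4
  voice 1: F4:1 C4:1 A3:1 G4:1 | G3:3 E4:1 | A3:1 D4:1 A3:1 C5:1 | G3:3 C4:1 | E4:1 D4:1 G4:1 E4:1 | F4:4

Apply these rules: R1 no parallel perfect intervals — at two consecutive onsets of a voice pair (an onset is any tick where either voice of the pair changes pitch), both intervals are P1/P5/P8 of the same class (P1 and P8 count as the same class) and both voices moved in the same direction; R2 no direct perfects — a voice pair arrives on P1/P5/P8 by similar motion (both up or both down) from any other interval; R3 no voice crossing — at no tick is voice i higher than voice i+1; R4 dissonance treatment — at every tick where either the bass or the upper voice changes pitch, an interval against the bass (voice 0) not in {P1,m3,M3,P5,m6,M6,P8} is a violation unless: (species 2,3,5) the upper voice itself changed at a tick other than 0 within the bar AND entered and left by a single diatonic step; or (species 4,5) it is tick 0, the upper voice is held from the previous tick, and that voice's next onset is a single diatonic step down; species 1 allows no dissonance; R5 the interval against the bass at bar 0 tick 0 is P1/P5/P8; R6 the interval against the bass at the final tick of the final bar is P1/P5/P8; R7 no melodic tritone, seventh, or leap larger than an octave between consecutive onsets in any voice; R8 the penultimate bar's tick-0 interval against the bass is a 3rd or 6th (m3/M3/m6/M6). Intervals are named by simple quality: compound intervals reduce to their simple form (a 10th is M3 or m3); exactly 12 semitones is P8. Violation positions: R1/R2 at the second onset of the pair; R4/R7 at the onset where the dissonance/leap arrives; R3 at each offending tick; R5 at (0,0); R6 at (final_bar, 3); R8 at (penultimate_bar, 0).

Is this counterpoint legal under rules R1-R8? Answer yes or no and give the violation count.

No (4 violations)

bar 0: v0=F3 v1=F4 (P8)
bar 1: v0=E3 v1=G3 (m3)
bar 2: v0=F3 v1=A3 (M3)
bar 3: v0=E3 v1=G3 (m3)
bar 4: v0=G3 v1=E4 (M6)
bar 5: v0=F3 v1=F4 (P8)
  R4 @ bar0.3: F3/G4 M2 untreated
  R7 @ bar0.3: A3->G4 leap 10st
  R7 @ bar2.3: A3->C5 leap 15st
  R7 @ bar3.0: C5->G3 leap 17st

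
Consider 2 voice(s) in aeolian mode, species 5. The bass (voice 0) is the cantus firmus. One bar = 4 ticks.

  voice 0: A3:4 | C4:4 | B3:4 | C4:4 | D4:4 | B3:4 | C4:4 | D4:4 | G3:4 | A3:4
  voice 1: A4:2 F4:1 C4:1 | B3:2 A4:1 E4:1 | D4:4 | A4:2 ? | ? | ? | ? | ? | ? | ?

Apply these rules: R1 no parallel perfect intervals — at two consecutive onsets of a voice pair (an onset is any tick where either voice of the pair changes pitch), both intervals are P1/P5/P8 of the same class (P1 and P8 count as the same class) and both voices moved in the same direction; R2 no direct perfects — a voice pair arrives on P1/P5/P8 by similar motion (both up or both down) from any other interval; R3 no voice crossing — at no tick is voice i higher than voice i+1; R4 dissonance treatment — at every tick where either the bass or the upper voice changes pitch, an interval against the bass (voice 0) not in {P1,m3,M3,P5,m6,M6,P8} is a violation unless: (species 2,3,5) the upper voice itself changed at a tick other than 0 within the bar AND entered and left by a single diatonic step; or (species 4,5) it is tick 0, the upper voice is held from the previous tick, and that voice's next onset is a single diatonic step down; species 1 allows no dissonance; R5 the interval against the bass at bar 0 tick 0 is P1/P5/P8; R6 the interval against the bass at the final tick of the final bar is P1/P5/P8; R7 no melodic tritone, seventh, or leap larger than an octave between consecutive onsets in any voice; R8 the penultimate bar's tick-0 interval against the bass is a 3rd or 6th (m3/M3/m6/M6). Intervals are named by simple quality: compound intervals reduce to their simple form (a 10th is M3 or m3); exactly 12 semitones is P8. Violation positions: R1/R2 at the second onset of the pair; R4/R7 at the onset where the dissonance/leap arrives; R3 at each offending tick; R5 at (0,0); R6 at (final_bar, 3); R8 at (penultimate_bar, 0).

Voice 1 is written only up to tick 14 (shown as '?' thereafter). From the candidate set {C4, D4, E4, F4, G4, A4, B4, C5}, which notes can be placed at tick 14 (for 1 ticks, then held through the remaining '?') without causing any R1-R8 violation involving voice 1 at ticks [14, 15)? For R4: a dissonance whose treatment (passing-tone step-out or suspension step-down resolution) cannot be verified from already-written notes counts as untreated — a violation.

{A4, C4, C5, E4, G4}

C4: legal
D4: violates R4
E4: legal
F4: violates R4
G4: legal
A4: legal
B4: violates R4
C5: legal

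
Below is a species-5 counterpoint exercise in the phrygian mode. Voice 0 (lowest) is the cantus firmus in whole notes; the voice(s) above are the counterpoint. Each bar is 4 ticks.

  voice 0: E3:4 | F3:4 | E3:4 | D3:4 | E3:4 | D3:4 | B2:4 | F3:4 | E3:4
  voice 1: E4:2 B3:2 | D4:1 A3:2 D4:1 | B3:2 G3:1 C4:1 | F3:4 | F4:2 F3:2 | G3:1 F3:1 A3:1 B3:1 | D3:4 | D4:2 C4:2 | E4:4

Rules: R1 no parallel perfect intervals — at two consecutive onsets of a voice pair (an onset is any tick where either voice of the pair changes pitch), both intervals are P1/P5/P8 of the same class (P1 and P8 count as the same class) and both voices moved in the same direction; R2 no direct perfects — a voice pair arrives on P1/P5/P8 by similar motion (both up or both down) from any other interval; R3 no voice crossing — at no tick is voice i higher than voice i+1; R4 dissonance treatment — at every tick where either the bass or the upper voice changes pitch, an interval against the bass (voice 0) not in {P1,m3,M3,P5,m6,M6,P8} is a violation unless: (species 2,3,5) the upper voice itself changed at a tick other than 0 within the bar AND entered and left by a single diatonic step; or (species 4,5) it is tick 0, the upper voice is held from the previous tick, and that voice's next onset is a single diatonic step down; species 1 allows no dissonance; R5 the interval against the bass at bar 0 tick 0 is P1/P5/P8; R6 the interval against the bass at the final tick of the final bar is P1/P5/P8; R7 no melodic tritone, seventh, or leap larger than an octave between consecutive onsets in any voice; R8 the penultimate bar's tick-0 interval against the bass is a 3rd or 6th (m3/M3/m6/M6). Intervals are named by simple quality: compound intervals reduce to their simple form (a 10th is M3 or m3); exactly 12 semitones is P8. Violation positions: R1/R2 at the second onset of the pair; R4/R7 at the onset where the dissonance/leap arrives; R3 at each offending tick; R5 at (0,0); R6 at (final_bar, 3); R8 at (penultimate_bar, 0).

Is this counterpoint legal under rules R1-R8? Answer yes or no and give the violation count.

No (5 violations)

bar 0: v0=E3 v1=E4 (P8)
bar 1: v0=F3 v1=D4 (M6)
bar 2: v0=E3 v1=B3 (P5)
bar 3: v0=D3 v1=F3 (m3)
bar 4: v0=E3 v1=F4 (m2)
bar 5: v0=D3 v1=G3 (P4)
bar 6: v0=B2 v1=D3 (m3)
bar 7: v0=F3 v1=D4 (M6)
bar 8: v0=E3 v1=E4 (P8)
  R2 @ bar2.0: F3/D4 M6 -> E3/B3 P5 similar
  R4 @ bar4.0: E3/F4 m2 untreated
  R4 @ bar4.2: E3/F3 m2 untreated
  R4 @ bar5.0: D3/G3 P4 untreated
  R7 @ bar7.0: B2->F3 leap 6st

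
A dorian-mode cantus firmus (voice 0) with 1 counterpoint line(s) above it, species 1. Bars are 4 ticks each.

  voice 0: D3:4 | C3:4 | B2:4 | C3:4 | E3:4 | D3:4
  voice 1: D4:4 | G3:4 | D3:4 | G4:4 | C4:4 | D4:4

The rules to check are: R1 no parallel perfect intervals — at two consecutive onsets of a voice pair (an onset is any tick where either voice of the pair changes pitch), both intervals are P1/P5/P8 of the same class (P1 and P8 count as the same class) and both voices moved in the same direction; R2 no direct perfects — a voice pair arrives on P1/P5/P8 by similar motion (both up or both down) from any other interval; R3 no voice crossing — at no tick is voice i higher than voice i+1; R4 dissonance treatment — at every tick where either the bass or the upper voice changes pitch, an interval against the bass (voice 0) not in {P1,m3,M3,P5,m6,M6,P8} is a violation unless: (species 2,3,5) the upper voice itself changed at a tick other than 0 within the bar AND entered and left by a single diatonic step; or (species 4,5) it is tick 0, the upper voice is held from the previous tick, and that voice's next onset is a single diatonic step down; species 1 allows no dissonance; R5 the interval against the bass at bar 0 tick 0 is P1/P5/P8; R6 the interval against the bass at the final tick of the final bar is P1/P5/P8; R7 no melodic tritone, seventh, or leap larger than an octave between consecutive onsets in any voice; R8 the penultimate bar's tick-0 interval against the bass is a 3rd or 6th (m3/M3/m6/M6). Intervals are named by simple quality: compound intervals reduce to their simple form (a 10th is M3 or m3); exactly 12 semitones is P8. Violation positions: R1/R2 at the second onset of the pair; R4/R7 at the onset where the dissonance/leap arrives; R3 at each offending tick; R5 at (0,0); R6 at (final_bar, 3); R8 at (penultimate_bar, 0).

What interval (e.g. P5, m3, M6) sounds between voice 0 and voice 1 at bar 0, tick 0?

P8

voice 0=D3 voice 1=D4 -> P8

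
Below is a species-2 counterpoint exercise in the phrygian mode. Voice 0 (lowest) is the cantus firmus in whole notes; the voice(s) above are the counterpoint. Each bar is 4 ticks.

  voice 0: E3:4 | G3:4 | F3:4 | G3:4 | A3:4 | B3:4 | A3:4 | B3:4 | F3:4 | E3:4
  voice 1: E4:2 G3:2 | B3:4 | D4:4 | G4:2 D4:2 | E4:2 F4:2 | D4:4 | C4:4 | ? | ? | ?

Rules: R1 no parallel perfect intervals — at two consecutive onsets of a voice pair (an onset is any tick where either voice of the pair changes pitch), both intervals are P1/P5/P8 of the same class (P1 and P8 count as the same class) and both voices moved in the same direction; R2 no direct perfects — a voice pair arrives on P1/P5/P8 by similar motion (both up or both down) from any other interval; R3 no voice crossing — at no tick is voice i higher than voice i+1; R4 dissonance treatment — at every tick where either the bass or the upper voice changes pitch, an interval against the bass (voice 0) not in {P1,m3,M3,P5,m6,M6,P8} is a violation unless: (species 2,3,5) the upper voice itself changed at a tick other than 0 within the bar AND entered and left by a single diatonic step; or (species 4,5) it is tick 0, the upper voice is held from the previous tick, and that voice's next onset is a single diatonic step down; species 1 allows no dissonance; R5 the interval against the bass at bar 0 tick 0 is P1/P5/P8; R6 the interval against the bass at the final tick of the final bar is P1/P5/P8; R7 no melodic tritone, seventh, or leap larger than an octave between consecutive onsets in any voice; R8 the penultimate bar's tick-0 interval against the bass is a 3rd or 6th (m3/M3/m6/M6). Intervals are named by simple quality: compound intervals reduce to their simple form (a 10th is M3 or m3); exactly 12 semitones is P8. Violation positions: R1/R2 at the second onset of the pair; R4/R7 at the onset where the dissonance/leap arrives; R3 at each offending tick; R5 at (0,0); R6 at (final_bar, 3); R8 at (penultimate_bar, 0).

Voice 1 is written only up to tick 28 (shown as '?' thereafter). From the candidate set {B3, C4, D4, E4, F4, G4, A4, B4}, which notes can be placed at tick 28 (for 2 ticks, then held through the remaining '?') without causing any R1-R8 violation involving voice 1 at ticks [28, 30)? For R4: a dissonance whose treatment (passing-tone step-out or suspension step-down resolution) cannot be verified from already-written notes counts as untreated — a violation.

{B3, D4, G4}

B3: legal
C4: violates R4
D4: legal
E4: violates R4
F4: violates R4
G4: legal
A4: violates R4
B4: violates R2,R7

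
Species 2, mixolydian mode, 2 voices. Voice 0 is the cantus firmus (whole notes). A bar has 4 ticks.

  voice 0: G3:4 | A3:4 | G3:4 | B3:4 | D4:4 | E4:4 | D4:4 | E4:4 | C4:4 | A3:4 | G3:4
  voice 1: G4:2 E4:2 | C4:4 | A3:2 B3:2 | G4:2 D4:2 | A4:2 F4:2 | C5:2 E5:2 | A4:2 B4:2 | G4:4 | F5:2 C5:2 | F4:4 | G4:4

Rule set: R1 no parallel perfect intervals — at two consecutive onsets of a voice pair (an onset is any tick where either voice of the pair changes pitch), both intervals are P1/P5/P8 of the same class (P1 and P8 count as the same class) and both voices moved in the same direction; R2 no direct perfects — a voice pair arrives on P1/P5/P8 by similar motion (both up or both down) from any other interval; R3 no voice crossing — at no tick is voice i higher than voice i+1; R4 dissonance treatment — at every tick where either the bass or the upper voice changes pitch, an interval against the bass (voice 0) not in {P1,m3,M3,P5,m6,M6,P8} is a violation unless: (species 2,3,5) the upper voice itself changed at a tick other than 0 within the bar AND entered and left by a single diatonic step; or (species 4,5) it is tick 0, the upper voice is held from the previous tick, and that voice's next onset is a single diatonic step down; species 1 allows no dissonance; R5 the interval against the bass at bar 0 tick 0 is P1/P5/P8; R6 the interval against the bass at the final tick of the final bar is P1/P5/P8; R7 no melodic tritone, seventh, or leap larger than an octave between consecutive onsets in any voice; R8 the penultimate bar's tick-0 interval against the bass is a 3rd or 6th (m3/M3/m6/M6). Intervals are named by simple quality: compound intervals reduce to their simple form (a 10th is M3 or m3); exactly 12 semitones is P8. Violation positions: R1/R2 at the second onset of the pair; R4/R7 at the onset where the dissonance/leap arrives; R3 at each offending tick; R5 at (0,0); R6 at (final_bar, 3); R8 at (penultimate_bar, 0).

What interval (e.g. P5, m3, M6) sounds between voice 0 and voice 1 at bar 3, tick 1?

voice 0=B3 voice 1=G4 -> m6

m6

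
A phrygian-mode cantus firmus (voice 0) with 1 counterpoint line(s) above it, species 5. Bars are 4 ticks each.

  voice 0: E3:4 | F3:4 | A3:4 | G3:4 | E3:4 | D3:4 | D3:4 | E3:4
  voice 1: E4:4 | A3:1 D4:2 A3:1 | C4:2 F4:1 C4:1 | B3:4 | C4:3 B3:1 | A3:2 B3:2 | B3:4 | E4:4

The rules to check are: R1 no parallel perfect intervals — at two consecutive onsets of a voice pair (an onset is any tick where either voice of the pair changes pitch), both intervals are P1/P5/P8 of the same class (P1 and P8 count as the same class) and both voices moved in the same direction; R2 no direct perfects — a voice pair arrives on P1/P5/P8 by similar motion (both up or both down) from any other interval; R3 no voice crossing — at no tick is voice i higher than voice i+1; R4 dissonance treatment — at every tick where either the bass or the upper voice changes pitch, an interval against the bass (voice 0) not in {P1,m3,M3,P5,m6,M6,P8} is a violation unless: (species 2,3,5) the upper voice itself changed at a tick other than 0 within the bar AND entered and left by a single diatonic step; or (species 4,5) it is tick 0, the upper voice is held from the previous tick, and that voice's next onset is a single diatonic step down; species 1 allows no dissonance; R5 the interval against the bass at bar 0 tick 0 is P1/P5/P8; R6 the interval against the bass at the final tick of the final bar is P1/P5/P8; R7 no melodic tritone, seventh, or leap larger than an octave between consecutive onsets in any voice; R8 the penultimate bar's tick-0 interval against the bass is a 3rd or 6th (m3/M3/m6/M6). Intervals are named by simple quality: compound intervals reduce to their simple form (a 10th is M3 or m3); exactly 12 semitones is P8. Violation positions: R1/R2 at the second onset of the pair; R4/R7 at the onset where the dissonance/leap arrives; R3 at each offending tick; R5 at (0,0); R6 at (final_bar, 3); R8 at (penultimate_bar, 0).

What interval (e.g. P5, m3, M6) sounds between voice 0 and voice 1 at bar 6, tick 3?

M6

voice 0=D3 voice 1=B3 -> M6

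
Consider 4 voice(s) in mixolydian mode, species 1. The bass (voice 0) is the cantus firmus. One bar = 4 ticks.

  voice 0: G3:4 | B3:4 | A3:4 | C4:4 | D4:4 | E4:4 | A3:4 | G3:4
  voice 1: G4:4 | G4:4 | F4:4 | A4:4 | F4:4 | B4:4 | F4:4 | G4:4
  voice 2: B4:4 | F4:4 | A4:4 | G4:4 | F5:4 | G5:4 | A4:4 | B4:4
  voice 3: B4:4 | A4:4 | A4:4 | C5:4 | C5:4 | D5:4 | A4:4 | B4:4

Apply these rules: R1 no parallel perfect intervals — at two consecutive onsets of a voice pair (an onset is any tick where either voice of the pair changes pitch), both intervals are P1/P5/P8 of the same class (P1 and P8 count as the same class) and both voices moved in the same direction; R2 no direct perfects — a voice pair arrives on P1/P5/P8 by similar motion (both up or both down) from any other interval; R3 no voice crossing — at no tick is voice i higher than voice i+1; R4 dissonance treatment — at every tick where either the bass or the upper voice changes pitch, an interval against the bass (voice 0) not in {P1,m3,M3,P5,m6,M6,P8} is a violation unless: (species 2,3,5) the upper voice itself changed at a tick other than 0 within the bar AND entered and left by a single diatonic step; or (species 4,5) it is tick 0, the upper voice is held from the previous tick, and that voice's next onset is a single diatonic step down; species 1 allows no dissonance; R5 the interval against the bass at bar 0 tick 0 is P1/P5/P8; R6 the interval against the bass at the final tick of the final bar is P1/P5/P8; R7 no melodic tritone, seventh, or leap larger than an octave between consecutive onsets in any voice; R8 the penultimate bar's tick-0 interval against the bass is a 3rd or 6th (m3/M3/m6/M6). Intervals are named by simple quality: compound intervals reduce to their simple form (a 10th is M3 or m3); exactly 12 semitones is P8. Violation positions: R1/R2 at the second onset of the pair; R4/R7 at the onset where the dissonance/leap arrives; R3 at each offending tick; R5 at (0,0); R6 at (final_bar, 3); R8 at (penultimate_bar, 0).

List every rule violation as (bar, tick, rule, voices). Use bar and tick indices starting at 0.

(0, 0, R5, (0, 2))
(0, 0, R5, (0, 3))
(1, 0, R3, (1, 2))
(1, 0, R4, (0, 2))
(1, 0, R4, (0, 3))
(1, 0, R7, (2,))
(1, 1, R3, (1, 2))
(1, 2, R3, (1, 2))
(1, 3, R3, (1, 2))
(3, 0, R1, (0, 3))
(3, 0, R3, (1, 2))
(3, 1, R3, (1, 2))
(3, 2, R3, (1, 2))
(3, 3, R3, (1, 2))
(4, 0, R3, (2, 3))
(4, 0, R4, (0, 3))
(4, 0, R7, (2,))
(4, 1, R3, (2, 3))
(4, 2, R3, (2, 3))
(4, 3, R3, (2, 3))
(5, 0, R2, (0, 1))
(5, 0, R3, (2, 3))
(5, 0, R4, (0, 3))
(5, 0, R7, (1,))
(5, 1, R3, (2, 3))
(5, 2, R3, (2, 3))
(5, 3, R3, (2, 3))
(6, 0, R2, (0, 2))
(6, 0, R2, (0, 3))
(6, 0, R2, (2, 3))
(6, 0, R7, (1,))
(6, 0, R7, (2,))
(6, 0, R8, (0, 2))
(6, 0, R8, (0, 3))
(7, 0, R1, (2, 3))
(7, 3, R6, (0, 2))
(7, 3, R6, (0, 3))

bar 0: v0=G3 v1=G4 v2=B4 v3=B4 downbeat M3
bar 1: v0=B3 v1=G4 v2=F4 v3=A4 downbeat m7
bar 2: v0=A3 v1=F4 v2=A4 v3=A4 downbeat P8
bar 3: v0=C4 v1=A4 v2=G4 v3=C5 downbeat P8
bar 4: v0=D4 v1=F4 v2=F5 v3=C5 downbeat m7
bar 5: v0=E4 v1=B4 v2=G5 v3=D5 downbeat m7
bar 6: v0=A3 v1=F4 v2=A4 v3=A4 downbeat P8
bar 7: v0=G3 v1=G4 v2=B4 v3=B4 downbeat M3
  -> R5 @ bar 0 tick 0 v(0, 2): opens on M3
  -> R5 @ bar 0 tick 0 v(0, 3): opens on M3
  -> R3 @ bar 1 tick 0 v(1, 2): G4 above F4
  -> R4 @ bar 1 tick 0 v(0, 2): B3/F4 TT untreated
  -> R4 @ bar 1 tick 0 v(0, 3): B3/A4 m7 untreated
  -> R7 @ bar 1 tick 0 v(2,): B4->F4 leap 6st
  -> R3 @ bar 1 tick 1 v(1, 2): G4 above F4
  -> R3 @ bar 1 tick 2 v(1, 2): G4 above F4
  -> R3 @ bar 1 tick 3 v(1, 2): G4 above F4
  -> R1 @ bar 3 tick 0 v(0, 3): A3/A4 P8 -> C4/C5 P8 similar
  -> R3 @ bar 3 tick 0 v(1, 2): A4 above G4
  -> R3 @ bar 3 tick 1 v(1, 2): A4 above G4
  -> R3 @ bar 3 tick 2 v(1, 2): A4 above G4
  -> R3 @ bar 3 tick 3 v(1, 2): A4 above G4
  -> R3 @ bar 4 tick 0 v(2, 3): F5 above C5
  -> R4 @ bar 4 tick 0 v(0, 3): D4/C5 m7 untreated
  -> R7 @ bar 4 tick 0 v(2,): G4->F5 leap 10st
  -> R3 @ bar 4 tick 1 v(2, 3): F5 above C5
  -> R3 @ bar 4 tick 2 v(2, 3): F5 above C5
  -> R3 @ bar 4 tick 3 v(2, 3): F5 above C5
  -> R2 @ bar 5 tick 0 v(0, 1): D4/F4 m3 -> E4/B4 P5 similar
  -> R3 @ bar 5 tick 0 v(2, 3): G5 above D5
  -> R4 @ bar 5 tick 0 v(0, 3): E4/D5 m7 untreated
  -> R7 @ bar 5 tick 0 v(1,): F4->B4 leap 6st
  -> R3 @ bar 5 tick 1 v(2, 3): G5 above D5
  -> R3 @ bar 5 tick 2 v(2, 3): G5 above D5
  -> R3 @ bar 5 tick 3 v(2, 3): G5 above D5
  -> R2 @ bar 6 tick 0 v(0, 2): E4/G5 m3 -> A3/A4 P8 similar
  -> R2 @ bar 6 tick 0 v(0, 3): E4/D5 m7 -> A3/A4 P8 similar
  -> R2 @ bar 6 tick 0 v(2, 3): G5/D5 P4 -> A4/A4 P1 similar
  -> R7 @ bar 6 tick 0 v(1,): B4->F4 leap 6st
  -> R7 @ bar 6 tick 0 v(2,): G5->A4 leap 10st
  -> R8 @ bar 6 tick 0 v(0, 2): penult P8 not 3rd/6th
  -> R8 @ bar 6 tick 0 v(0, 3): penult P8 not 3rd/6th
  -> R1 @ bar 7 tick 0 v(2, 3): A4/A4 P1 -> B4/B4 P1 similar
  -> R6 @ bar 7 tick 3 v(0, 2): closes on M3
  -> R6 @ bar 7 tick 3 v(0, 3): closes on M3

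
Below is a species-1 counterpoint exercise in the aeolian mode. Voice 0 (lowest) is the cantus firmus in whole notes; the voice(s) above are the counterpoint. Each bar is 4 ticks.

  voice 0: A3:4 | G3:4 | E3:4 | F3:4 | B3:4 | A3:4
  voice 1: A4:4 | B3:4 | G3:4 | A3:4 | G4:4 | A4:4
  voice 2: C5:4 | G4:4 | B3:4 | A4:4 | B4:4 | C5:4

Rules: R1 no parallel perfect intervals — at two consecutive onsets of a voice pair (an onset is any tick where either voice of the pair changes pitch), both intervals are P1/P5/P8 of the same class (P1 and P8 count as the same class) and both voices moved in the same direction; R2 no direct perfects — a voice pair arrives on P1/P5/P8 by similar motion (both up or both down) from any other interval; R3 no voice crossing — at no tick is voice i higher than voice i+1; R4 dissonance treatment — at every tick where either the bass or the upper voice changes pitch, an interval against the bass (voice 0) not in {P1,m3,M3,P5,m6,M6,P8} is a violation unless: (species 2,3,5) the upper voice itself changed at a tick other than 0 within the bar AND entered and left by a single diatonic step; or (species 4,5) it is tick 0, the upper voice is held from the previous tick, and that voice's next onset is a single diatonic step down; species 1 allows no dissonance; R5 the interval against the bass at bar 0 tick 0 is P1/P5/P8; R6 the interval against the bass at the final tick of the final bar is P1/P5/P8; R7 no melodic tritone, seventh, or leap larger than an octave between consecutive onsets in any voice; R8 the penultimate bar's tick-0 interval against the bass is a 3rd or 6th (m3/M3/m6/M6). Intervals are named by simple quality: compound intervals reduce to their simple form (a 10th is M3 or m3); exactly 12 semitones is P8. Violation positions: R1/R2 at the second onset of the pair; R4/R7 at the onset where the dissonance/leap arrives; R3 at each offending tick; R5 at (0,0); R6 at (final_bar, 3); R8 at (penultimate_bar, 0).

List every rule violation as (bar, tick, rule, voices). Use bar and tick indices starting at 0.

(0, 0, R5, (0, 2))
(1, 0, R2, (0, 2))
(1, 0, R7, (1,))
(2, 0, R2, (0, 2))
(3, 0, R2, (1, 2))
(3, 0, R7, (2,))
(4, 0, R2, (0, 2))
(4, 0, R7, (0,))
(4, 0, R7, (1,))
(4, 0, R8, (0, 2))
(5, 3, R6, (0, 2))

bar 0: v0=A3 v1=A4 v2=C5 downbeat m3
bar 1: v0=G3 v1=B3 v2=G4 downbeat P8
bar 2: v0=E3 v1=G3 v2=B3 downbeat P5
bar 3: v0=F3 v1=A3 v2=A4 downbeat M3
bar 4: v0=B3 v1=G4 v2=B4 downbeat P8
bar 5: v0=A3 v1=A4 v2=C5 downbeat m3
  -> R5 @ bar 0 tick 0 v(0, 2): opens on m3
  -> R2 @ bar 1 tick 0 v(0, 2): A3/C5 m3 -> G3/G4 P8 similar
  -> R7 @ bar 1 tick 0 v(1,): A4->B3 leap 10st
  -> R2 @ bar 2 tick 0 v(0, 2): G3/G4 P8 -> E3/B3 P5 similar
  -> R2 @ bar 3 tick 0 v(1, 2): G3/B3 M3 -> A3/A4 P8 similar
  -> R7 @ bar 3 tick 0 v(2,): B3->A4 leap 10st
  -> R2 @ bar 4 tick 0 v(0, 2): F3/A4 M3 -> B3/B4 P8 similar
  -> R7 @ bar 4 tick 0 v(0,): F3->B3 leap 6st
  -> R7 @ bar 4 tick 0 v(1,): A3->G4 leap 10st
  -> R8 @ bar 4 tick 0 v(0, 2): penult P8 not 3rd/6th
  -> R6 @ bar 5 tick 3 v(0, 2): closes on m3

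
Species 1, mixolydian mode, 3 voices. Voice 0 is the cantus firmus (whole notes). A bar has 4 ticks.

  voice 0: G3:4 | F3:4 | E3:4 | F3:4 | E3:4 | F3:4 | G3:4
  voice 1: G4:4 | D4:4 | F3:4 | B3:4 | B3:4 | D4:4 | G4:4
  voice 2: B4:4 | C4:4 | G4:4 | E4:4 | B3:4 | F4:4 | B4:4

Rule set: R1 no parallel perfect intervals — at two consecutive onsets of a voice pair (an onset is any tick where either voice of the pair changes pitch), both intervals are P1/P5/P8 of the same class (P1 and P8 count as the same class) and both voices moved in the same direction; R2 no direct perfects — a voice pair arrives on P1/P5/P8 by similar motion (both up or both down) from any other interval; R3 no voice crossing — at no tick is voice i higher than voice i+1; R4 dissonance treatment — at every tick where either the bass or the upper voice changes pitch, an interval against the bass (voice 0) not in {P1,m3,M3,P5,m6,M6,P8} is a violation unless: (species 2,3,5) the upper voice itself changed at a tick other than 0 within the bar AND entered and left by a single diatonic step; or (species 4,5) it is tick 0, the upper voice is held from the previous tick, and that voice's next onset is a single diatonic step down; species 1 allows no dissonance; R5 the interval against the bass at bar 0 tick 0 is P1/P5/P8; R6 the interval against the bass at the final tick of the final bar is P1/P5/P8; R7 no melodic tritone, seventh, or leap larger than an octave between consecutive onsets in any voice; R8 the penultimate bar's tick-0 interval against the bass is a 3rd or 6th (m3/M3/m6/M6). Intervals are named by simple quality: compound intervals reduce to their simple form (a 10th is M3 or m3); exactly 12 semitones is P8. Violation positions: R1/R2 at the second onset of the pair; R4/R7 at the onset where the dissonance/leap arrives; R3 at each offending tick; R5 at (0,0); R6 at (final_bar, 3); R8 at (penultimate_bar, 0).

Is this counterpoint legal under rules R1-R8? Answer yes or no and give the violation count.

bar 0: v0=G3 v1=G4 v2=B4 (M3)
bar 1: v0=F3 v1=D4 v2=C4 (P5)
bar 2: v0=E3 v1=F3 v2=G4 (m3)
bar 3: v0=F3 v1=B3 v2=E4 (M7)
bar 4: v0=E3 v1=B3 v2=B3 (P5)
bar 5: v0=F3 v1=D4 v2=F4 (P8)
bar 6: v0=G3 v1=G4 v2=B4 (M3)
  R5 @ bar0.0: opens on M3
  R2 @ bar1.0: G3/B4 M3 -> F3/C4 P5 similar
  R3 @ bar1.0: D4 above C4
  R7 @ bar1.0: B4->C4 leap 11st
  R3 @ bar1.1: D4 above C4
  R3 @ bar1.2: D4 above C4
  R3 @ bar1.3: D4 above C4
  R4 @ bar2.0: E3/F3 m2 untreated
  R4 @ bar3.0: F3/B3 TT untreated
  R4 @ bar3.0: F3/E4 M7 untreated
  R7 @ bar3.0: F3->B3 leap 6st
  R2 @ bar4.0: F3/E4 M7 -> E3/B3 P5 similar
  R2 @ bar5.0: E3/B3 P5 -> F3/F4 P8 similar
  R7 @ bar5.0: B3->F4 leap 6st
  R8 @ bar5.0: penult P8 not 3rd/6th
  R2 @ bar6.0: F3/D4 M6 -> G3/G4 P8 similar
  R7 @ bar6.0: F4->B4 leap 6st
  R6 @ bar6.3: closes on M3

No (18 violations)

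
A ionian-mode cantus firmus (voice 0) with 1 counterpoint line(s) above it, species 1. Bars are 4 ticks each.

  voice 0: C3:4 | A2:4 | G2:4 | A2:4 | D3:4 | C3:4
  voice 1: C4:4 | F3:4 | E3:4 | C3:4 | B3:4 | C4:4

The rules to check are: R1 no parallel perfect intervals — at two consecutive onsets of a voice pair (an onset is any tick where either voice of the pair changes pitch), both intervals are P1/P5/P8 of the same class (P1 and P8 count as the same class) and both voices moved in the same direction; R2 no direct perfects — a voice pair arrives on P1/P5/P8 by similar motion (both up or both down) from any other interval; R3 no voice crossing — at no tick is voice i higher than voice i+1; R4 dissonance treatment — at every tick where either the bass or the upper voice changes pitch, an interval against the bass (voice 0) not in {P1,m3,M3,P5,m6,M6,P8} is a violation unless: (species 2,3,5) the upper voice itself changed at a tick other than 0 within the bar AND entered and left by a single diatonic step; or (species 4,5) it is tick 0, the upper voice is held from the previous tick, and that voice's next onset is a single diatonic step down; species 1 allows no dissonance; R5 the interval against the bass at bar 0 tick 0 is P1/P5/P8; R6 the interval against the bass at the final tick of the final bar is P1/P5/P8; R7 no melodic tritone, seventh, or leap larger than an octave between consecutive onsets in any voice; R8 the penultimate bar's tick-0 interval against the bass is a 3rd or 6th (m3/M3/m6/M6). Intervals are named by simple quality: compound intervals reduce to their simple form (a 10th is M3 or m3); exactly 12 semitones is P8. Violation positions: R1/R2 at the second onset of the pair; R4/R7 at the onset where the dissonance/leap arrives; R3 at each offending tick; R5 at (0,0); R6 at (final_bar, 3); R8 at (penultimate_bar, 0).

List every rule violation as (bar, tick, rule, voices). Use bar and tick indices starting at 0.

bar 0: v0=C3 v1=C4 downbeat P8
bar 1: v0=A2 v1=F3 downbeat m6
bar 2: v0=G2 v1=E3 downbeat M6
bar 3: v0=A2 v1=C3 downbeat m3
bar 4: v0=D3 v1=B3 downbeat M6
bar 5: v0=C3 v1=C4 downbeat P8
  -> R7 @ bar 4 tick 0 v(1,): C3->B3 leap 11st

(4, 0, R7, (1,))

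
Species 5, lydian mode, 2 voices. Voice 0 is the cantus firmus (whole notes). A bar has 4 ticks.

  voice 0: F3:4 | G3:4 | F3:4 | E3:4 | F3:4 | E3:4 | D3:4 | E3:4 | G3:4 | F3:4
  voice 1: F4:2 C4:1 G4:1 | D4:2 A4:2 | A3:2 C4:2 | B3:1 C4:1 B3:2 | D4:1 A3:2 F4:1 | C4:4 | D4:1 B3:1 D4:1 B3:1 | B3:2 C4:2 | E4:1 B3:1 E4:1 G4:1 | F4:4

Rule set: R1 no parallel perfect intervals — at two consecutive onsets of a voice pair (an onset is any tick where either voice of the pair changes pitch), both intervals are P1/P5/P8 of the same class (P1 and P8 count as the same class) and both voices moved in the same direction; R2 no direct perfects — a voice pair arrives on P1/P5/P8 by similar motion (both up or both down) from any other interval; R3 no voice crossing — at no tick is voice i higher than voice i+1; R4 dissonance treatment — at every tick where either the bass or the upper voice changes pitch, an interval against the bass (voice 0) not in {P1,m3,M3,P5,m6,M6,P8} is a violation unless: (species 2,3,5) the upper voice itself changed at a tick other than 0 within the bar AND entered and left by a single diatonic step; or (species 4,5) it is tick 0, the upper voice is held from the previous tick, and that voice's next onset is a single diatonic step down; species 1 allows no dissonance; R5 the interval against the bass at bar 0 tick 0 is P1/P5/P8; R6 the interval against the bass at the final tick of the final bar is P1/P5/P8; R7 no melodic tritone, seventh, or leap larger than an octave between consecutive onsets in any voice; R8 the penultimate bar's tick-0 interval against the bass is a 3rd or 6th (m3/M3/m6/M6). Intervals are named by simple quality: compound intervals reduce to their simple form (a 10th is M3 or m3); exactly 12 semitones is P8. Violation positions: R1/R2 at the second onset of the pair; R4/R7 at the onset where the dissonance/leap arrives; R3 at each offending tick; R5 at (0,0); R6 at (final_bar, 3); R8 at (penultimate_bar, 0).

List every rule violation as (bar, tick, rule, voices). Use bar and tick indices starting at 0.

(0, 3, R4, (0, 1))
(1, 2, R4, (0, 1))
(3, 0, R1, (0, 1))
(9, 0, R1, (0, 1))

bar 0: v0=F3 v1=F4 downbeat P8
bar 1: v0=G3 v1=D4 downbeat P5
bar 2: v0=F3 v1=A3 downbeat M3
bar 3: v0=E3 v1=B3 downbeat P5
bar 4: v0=F3 v1=D4 downbeat M6
bar 5: v0=E3 v1=C4 downbeat m6
bar 6: v0=D3 v1=D4 downbeat P8
bar 7: v0=E3 v1=B3 downbeat P5
bar 8: v0=G3 v1=E4 downbeat M6
bar 9: v0=F3 v1=F4 downbeat P8
  -> R4 @ bar 0 tick 3 v(0, 1): F3/G4 M2 untreated
  -> R4 @ bar 1 tick 2 v(0, 1): G3/A4 M2 untreated
  -> R1 @ bar 3 tick 0 v(0, 1): F3/C4 P5 -> E3/B3 P5 similar
  -> R1 @ bar 9 tick 0 v(0, 1): G3/G4 P8 -> F3/F4 P8 similar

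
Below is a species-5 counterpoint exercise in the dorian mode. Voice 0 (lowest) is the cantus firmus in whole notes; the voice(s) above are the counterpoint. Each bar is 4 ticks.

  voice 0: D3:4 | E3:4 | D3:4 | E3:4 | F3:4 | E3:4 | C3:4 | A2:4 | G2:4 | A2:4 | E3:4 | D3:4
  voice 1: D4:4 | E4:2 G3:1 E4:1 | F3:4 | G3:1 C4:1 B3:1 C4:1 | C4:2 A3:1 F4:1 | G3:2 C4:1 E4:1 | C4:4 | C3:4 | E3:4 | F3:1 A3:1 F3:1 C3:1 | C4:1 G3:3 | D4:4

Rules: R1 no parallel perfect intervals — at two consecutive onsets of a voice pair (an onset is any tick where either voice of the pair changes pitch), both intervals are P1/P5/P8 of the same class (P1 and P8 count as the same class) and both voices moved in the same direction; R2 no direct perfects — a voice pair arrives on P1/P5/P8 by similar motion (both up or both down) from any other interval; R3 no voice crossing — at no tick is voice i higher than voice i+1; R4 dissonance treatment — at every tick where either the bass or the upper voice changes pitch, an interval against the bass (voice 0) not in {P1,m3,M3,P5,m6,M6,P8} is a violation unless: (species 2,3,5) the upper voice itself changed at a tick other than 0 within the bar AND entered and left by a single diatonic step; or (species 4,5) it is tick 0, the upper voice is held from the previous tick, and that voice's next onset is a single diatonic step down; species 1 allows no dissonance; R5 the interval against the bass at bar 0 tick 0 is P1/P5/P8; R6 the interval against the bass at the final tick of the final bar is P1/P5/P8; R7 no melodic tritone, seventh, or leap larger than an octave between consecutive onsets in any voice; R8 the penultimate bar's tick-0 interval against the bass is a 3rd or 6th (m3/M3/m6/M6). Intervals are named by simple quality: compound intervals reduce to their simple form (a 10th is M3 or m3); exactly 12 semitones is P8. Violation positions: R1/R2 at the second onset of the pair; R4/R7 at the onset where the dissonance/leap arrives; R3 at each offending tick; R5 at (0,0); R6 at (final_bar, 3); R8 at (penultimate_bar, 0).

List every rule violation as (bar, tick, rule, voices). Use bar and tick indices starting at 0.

bar 0: v0=D3 v1=D4 downbeat P8
bar 1: v0=E3 v1=E4 downbeat P8
bar 2: v0=D3 v1=F3 downbeat m3
bar 3: v0=E3 v1=G3 downbeat m3
bar 4: v0=F3 v1=C4 downbeat P5
bar 5: v0=E3 v1=G3 downbeat m3
bar 6: v0=C3 v1=C4 downbeat P8
bar 7: v0=A2 v1=C3 downbeat m3
bar 8: v0=G2 v1=E3 downbeat M6
bar 9: v0=A2 v1=F3 downbeat m6
bar 10: v0=E3 v1=C4 downbeat m6
bar 11: v0=D3 v1=D4 downbeat P8
  -> R1 @ bar 1 tick 0 v(0, 1): D3/D4 P8 -> E3/E4 P8 similar
  -> R7 @ bar 2 tick 0 v(1,): E4->F3 leap 11st
  -> R7 @ bar 5 tick 0 v(1,): F4->G3 leap 10st
  -> R1 @ bar 6 tick 0 v(0, 1): E3/E4 P8 -> C3/C4 P8 similar

(1, 0, R1, (0, 1))
(2, 0, R7, (1,))
(5, 0, R7, (1,))
(6, 0, R1, (0, 1))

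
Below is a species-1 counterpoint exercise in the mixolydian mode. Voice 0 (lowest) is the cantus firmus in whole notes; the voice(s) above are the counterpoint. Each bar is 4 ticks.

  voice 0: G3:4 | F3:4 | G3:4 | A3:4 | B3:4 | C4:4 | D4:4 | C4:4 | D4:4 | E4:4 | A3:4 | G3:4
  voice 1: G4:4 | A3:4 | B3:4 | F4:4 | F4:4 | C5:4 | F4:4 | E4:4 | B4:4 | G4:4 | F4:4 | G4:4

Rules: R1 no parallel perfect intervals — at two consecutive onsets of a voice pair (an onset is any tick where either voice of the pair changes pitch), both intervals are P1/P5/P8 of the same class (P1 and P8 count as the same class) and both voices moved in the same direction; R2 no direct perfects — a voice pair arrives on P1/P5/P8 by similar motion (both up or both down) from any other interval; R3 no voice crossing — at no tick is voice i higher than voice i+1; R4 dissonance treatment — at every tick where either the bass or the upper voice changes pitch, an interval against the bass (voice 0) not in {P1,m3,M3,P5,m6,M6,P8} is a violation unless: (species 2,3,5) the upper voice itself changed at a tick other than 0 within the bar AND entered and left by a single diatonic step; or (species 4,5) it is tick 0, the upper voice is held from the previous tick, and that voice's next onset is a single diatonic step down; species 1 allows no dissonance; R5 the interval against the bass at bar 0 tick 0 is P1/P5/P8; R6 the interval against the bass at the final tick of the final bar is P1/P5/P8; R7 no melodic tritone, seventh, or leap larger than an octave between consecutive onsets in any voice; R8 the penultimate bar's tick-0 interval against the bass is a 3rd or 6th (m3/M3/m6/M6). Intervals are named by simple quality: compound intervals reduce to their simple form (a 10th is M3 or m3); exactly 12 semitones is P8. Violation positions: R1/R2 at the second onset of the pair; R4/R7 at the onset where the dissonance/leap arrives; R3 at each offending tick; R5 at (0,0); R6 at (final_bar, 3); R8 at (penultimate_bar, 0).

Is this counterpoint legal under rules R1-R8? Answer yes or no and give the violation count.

bar 0: v0=G3 v1=G4 (P8)
bar 1: v0=F3 v1=A3 (M3)
bar 2: v0=G3 v1=B3 (M3)
bar 3: v0=A3 v1=F4 (m6)
bar 4: v0=B3 v1=F4 (TT)
bar 5: v0=C4 v1=C5 (P8)
bar 6: v0=D4 v1=F4 (m3)
bar 7: v0=C4 v1=E4 (M3)
bar 8: v0=D4 v1=B4 (M6)
bar 9: v0=E4 v1=G4 (m3)
bar 10: v0=A3 v1=F4 (m6)
bar 11: v0=G3 v1=G4 (P8)
  R7 @ bar1.0: G4->A3 leap 10st
  R7 @ bar3.0: B3->F4 leap 6st
  R4 @ bar4.0: B3/F4 TT untreated
  R2 @ bar5.0: B3/F4 TT -> C4/C5 P8 similar

No (4 violations)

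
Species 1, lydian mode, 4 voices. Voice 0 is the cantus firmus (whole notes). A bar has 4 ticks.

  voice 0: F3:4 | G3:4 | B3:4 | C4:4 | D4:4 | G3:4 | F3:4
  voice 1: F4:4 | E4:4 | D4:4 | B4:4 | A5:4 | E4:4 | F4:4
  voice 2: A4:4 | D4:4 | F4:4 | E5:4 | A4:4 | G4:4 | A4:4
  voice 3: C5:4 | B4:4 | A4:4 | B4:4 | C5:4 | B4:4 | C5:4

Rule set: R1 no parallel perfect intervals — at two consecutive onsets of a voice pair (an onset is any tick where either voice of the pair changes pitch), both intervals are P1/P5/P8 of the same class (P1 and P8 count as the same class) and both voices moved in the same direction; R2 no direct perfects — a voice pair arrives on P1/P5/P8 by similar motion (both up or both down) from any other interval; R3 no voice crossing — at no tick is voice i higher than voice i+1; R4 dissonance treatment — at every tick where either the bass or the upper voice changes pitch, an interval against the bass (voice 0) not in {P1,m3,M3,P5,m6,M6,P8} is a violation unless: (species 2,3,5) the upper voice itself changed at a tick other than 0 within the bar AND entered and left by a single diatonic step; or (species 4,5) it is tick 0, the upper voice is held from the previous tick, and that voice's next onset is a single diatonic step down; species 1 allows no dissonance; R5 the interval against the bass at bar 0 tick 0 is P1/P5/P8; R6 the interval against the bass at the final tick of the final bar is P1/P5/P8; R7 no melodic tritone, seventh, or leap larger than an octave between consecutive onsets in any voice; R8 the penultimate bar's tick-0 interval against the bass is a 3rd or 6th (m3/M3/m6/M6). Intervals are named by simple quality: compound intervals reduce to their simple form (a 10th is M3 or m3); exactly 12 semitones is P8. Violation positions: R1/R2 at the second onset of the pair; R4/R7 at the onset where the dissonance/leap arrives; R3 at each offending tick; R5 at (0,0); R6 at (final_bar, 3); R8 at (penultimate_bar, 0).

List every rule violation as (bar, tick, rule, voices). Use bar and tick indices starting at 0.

(0, 0, R5, (0, 2))
(1, 0, R1, (1, 3))
(1, 0, R3, (1, 2))
(1, 1, R3, (1, 2))
(1, 2, R3, (1, 2))
(1, 3, R3, (1, 2))
(2, 0, R1, (1, 3))
(2, 0, R4, (0, 2))
(2, 0, R4, (0, 3))
(3, 0, R2, (1, 3))
(3, 0, R3, (2, 3))
(3, 0, R4, (0, 1))
(3, 0, R4, (0, 3))
(3, 0, R7, (2,))
(3, 1, R3, (2, 3))
(3, 2, R3, (2, 3))
(3, 3, R3, (2, 3))
(4, 0, R2, (0, 1))
(4, 0, R3, (1, 2))
(4, 0, R4, (0, 3))
(4, 0, R7, (1,))
(4, 1, R3, (1, 2))
(4, 2, R3, (1, 2))
(4, 3, R3, (1, 2))
(5, 0, R2, (0, 2))
(5, 0, R2, (1, 3))
(5, 0, R7, (1,))
(5, 0, R8, (0, 2))
(6, 0, R1, (1, 3))
(6, 3, R6, (0, 2))

bar 0: v0=F3 v1=F4 v2=A4 v3=C5 downbeat P5
bar 1: v0=G3 v1=E4 v2=D4 v3=B4 downbeat M3
bar 2: v0=B3 v1=D4 v2=F4 v3=A4 downbeat m7
bar 3: v0=C4 v1=B4 v2=E5 v3=B4 downbeat M7
bar 4: v0=D4 v1=A5 v2=A4 v3=C5 downbeat m7
bar 5: v0=G3 v1=E4 v2=G4 v3=B4 downbeat M3
bar 6: v0=F3 v1=F4 v2=A4 v3=C5 downbeat P5
  -> R5 @ bar 0 tick 0 v(0, 2): opens on M3
  -> R1 @ bar 1 tick 0 v(1, 3): F4/C5 P5 -> E4/B4 P5 similar
  -> R3 @ bar 1 tick 0 v(1, 2): E4 above D4
  -> R3 @ bar 1 tick 1 v(1, 2): E4 above D4
  -> R3 @ bar 1 tick 2 v(1, 2): E4 above D4
  -> R3 @ bar 1 tick 3 v(1, 2): E4 above D4
  -> R1 @ bar 2 tick 0 v(1, 3): E4/B4 P5 -> D4/A4 P5 similar
  -> R4 @ bar 2 tick 0 v(0, 2): B3/F4 TT untreated
  -> R4 @ bar 2 tick 0 v(0, 3): B3/A4 m7 untreated
  -> R2 @ bar 3 tick 0 v(1, 3): D4/A4 P5 -> B4/B4 P1 similar
  -> R3 @ bar 3 tick 0 v(2, 3): E5 above B4
  -> R4 @ bar 3 tick 0 v(0, 1): C4/B4 M7 untreated
  -> R4 @ bar 3 tick 0 v(0, 3): C4/B4 M7 untreated
  -> R7 @ bar 3 tick 0 v(2,): F4->E5 leap 11st
  -> R3 @ bar 3 tick 1 v(2, 3): E5 above B4
  -> R3 @ bar 3 tick 2 v(2, 3): E5 above B4
  -> R3 @ bar 3 tick 3 v(2, 3): E5 above B4
  -> R2 @ bar 4 tick 0 v(0, 1): C4/B4 M7 -> D4/A5 P5 similar
  -> R3 @ bar 4 tick 0 v(1, 2): A5 above A4
  -> R4 @ bar 4 tick 0 v(0, 3): D4/C5 m7 untreated
  -> R7 @ bar 4 tick 0 v(1,): B4->A5 leap 10st
  -> R3 @ bar 4 tick 1 v(1, 2): A5 above A4
  -> R3 @ bar 4 tick 2 v(1, 2): A5 above A4
  -> R3 @ bar 4 tick 3 v(1, 2): A5 above A4
  -> R2 @ bar 5 tick 0 v(0, 2): D4/A4 P5 -> G3/G4 P8 similar
  -> R2 @ bar 5 tick 0 v(1, 3): A5/C5 M6 -> E4/B4 P5 similar
  -> R7 @ bar 5 tick 0 v(1,): A5->E4 leap 17st
  -> R8 @ bar 5 tick 0 v(0, 2): penult P8 not 3rd/6th
  -> R1 @ bar 6 tick 0 v(1, 3): E4/B4 P5 -> F4/C5 P5 similar
  -> R6 @ bar 6 tick 3 v(0, 2): closes on M3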